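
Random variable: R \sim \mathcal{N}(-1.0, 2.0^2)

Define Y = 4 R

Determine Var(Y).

For Y = aR + b: Var(Y) = a² * Var(R)
Var(R) = 2.0^2 = 4
Var(Y) = 4² * 4 = 16 * 4 = 64

64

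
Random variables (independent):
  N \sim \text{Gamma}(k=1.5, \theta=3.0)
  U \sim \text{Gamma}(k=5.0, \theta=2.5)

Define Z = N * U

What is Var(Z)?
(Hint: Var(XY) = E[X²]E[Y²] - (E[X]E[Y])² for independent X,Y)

Var(XY) = E[X²]E[Y²] - (E[X]E[Y])²
E[N] = 4.5, Var(N) = 13.5
E[U] = 12.5, Var(U) = 31.25
E[N²] = 13.5 + 4.5² = 33.75
E[U²] = 31.25 + 12.5² = 187.5
Var(Z) = 33.75*187.5 - (4.5*12.5)²
= 6328.125 - 3164.0625 = 3164.0625

3164.0625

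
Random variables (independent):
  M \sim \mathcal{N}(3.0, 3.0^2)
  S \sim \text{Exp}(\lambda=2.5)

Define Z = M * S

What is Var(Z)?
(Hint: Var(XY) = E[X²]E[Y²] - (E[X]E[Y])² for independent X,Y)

Var(XY) = E[X²]E[Y²] - (E[X]E[Y])²
E[M] = 3, Var(M) = 9
E[S] = 0.4, Var(S) = 0.16
E[M²] = 9 + 3² = 18
E[S²] = 0.16 + 0.4² = 0.32
Var(Z) = 18*0.32 - (3*0.4)²
= 5.76 - 1.44 = 4.32

4.32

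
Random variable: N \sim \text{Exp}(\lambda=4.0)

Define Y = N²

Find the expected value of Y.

E[N²] = Var(N) + (E[N])² = 0.0625 + 0.0625 = 0.125

0.125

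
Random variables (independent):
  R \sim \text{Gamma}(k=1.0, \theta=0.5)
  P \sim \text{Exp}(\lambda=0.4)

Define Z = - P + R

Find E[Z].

E[Z] = 1*E[R] - 1*E[P]
E[R] = 0.5
E[P] = 2.5
E[Z] = 1*0.5 - 1*2.5 = -2

-2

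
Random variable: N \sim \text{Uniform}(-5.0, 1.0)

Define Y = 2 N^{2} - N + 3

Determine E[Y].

E[Y] = 2*E[N²] - 1*E[N] + 3
E[N] = -2
E[N²] = Var(N) + (E[N])² = 3 + 4 = 7
E[Y] = 2*7 - 1*(-2) + 3 = 19

19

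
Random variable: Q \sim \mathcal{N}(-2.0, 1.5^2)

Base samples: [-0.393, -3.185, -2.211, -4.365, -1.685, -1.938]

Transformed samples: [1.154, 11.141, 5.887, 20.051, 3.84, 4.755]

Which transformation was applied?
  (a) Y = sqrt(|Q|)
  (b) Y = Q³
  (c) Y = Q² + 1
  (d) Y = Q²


Checking option (c) Y = Q² + 1:
  Q = -0.393 -> Y = 1.154 ✓
  Q = -3.185 -> Y = 11.141 ✓
  Q = -2.211 -> Y = 5.887 ✓
All samples match this transformation.

(c) Q² + 1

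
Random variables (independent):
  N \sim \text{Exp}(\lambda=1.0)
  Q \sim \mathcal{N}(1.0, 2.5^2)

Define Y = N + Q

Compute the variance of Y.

For independent RVs: Var(aX + bY) = a²Var(X) + b²Var(Y)
Var(N) = 1
Var(Q) = 6.25
Var(Y) = 1²*1 + 1²*6.25
= 1*1 + 1*6.25 = 7.25

7.25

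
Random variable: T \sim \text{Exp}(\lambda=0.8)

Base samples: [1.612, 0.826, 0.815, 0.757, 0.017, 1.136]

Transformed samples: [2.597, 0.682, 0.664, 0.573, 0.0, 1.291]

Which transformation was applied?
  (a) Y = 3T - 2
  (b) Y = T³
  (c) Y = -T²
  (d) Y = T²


Checking option (d) Y = T²:
  T = 1.612 -> Y = 2.597 ✓
  T = 0.826 -> Y = 0.682 ✓
  T = 0.815 -> Y = 0.664 ✓
All samples match this transformation.

(d) T²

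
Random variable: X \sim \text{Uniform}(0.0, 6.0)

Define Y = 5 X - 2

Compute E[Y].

For Y = 5X - 2:
E[Y] = 5 * E[X] - 2
E[X] = (0 + 6)/2 = 3
E[Y] = 5 * 3 - 2 = 13

13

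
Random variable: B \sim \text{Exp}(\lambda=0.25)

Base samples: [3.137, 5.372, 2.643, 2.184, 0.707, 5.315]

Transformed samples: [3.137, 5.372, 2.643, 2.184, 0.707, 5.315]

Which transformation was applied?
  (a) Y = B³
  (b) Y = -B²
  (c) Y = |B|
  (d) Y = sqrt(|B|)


Checking option (c) Y = |B|:
  B = 3.137 -> Y = 3.137 ✓
  B = 5.372 -> Y = 5.372 ✓
  B = 2.643 -> Y = 2.643 ✓
All samples match this transformation.

(c) |B|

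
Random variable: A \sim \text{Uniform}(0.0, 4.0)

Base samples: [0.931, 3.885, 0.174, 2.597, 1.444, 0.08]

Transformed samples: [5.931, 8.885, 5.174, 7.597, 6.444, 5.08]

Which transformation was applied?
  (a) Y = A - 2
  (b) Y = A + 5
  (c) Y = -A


Checking option (b) Y = A + 5:
  A = 0.931 -> Y = 5.931 ✓
  A = 3.885 -> Y = 8.885 ✓
  A = 0.174 -> Y = 5.174 ✓
All samples match this transformation.

(b) A + 5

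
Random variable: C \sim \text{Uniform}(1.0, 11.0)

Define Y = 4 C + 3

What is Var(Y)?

For Y = aC + b: Var(Y) = a² * Var(C)
Var(C) = (11 - 1)^2/12 = 8.3333333
Var(Y) = 4² * 8.3333333 = 16 * 8.3333333 = 133.33333

133.33333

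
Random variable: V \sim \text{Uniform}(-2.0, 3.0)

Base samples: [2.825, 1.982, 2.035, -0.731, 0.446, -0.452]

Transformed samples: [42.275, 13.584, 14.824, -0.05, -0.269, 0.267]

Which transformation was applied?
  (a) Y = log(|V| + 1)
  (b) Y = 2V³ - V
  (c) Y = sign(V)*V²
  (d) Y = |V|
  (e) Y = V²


Checking option (b) Y = 2V³ - V:
  V = 2.825 -> Y = 42.275 ✓
  V = 1.982 -> Y = 13.584 ✓
  V = 2.035 -> Y = 14.824 ✓
All samples match this transformation.

(b) 2V³ - V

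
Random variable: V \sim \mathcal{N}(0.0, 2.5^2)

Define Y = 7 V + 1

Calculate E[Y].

For Y = 7V + 1:
E[Y] = 7 * E[V] + 1
E[V] = 0.0 = 0
E[Y] = 7 * 0 + 1 = 1

1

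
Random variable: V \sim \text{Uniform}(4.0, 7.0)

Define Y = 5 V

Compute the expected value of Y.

For Y = 5V:
E[Y] = 5 * E[V]
E[V] = (4 + 7)/2 = 5.5
E[Y] = 5 * 5.5 = 27.5

27.5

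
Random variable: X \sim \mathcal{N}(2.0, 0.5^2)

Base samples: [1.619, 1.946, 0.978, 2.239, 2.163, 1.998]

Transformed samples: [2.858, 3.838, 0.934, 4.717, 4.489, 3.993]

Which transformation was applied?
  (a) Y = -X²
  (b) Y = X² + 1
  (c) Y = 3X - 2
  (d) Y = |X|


Checking option (c) Y = 3X - 2:
  X = 1.619 -> Y = 2.858 ✓
  X = 1.946 -> Y = 3.838 ✓
  X = 0.978 -> Y = 0.934 ✓
All samples match this transformation.

(c) 3X - 2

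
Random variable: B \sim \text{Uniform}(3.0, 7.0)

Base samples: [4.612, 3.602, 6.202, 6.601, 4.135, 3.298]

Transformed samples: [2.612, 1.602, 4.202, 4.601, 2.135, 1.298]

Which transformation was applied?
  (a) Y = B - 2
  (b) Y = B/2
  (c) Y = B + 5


Checking option (a) Y = B - 2:
  B = 4.612 -> Y = 2.612 ✓
  B = 3.602 -> Y = 1.602 ✓
  B = 6.202 -> Y = 4.202 ✓
All samples match this transformation.

(a) B - 2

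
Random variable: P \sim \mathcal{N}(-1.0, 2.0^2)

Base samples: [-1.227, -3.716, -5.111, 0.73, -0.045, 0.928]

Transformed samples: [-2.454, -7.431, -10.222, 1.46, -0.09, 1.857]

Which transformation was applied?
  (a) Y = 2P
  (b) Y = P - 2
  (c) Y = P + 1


Checking option (a) Y = 2P:
  P = -1.227 -> Y = -2.454 ✓
  P = -3.716 -> Y = -7.431 ✓
  P = -5.111 -> Y = -10.222 ✓
All samples match this transformation.

(a) 2P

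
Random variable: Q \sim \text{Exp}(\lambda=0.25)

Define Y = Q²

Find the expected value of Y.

Using E[X²] = Var(X) + (E[X])²:
E[Q] = 4
Var(Q) = 1/0.25^2 = 16
E[Q²] = 16 + 4² = 16 + 16 = 32

32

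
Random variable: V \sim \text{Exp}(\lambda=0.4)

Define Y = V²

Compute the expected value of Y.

Using E[X²] = Var(X) + (E[X])²:
E[V] = 2.5
Var(V) = 1/0.4^2 = 6.25
E[V²] = 6.25 + 2.5² = 6.25 + 6.25 = 12.5

12.5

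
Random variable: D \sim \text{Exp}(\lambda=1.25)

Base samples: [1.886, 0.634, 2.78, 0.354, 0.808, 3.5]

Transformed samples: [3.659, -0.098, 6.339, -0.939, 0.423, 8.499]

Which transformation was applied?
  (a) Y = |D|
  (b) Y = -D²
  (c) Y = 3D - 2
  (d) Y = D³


Checking option (c) Y = 3D - 2:
  D = 1.886 -> Y = 3.659 ✓
  D = 0.634 -> Y = -0.098 ✓
  D = 2.78 -> Y = 6.339 ✓
All samples match this transformation.

(c) 3D - 2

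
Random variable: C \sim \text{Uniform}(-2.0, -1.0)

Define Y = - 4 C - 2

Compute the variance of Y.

For Y = aC + b: Var(Y) = a² * Var(C)
Var(C) = (-1 + 2)^2/12 = 0.083333333
Var(Y) = (-4)² * 0.083333333 = 16 * 0.083333333 = 1.3333333

1.3333333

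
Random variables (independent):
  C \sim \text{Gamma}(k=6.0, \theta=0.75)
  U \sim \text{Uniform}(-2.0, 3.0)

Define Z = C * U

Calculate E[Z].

For independent RVs: E[XY] = E[X]*E[Y]
E[C] = 4.5
E[U] = 0.5
E[Z] = 4.5 * 0.5 = 2.25

2.25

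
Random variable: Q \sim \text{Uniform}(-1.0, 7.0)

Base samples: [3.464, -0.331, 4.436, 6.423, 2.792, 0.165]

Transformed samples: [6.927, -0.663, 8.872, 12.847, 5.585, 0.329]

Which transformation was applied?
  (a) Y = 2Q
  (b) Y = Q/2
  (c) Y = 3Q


Checking option (a) Y = 2Q:
  Q = 3.464 -> Y = 6.927 ✓
  Q = -0.331 -> Y = -0.663 ✓
  Q = 4.436 -> Y = 8.872 ✓
All samples match this transformation.

(a) 2Q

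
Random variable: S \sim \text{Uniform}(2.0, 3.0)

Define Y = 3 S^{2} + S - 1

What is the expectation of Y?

E[Y] = 3*E[S²] + 1*E[S] - 1
E[S] = 2.5
E[S²] = Var(S) + (E[S])² = 0.083333333 + 6.25 = 6.3333333
E[Y] = 3*6.3333333 + 1*2.5 - 1 = 20.5

20.5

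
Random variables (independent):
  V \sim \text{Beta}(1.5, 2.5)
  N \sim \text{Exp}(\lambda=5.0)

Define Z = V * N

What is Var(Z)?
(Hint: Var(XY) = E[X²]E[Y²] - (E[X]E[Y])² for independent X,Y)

Var(XY) = E[X²]E[Y²] - (E[X]E[Y])²
E[V] = 0.375, Var(V) = 0.046875
E[N] = 0.2, Var(N) = 0.04
E[V²] = 0.046875 + 0.375² = 0.1875
E[N²] = 0.04 + 0.2² = 0.08
Var(Z) = 0.1875*0.08 - (0.375*0.2)²
= 0.015 - 0.005625 = 0.009375

0.009375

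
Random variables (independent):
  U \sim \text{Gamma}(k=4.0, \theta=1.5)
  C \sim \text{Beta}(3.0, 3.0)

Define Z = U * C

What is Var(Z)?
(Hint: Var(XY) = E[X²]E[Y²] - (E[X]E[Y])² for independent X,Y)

Var(XY) = E[X²]E[Y²] - (E[X]E[Y])²
E[U] = 6, Var(U) = 9
E[C] = 0.5, Var(C) = 0.035714286
E[U²] = 9 + 6² = 45
E[C²] = 0.035714286 + 0.5² = 0.28571429
Var(Z) = 45*0.28571429 - (6*0.5)²
= 12.857143 - 9 = 3.8571429

3.8571429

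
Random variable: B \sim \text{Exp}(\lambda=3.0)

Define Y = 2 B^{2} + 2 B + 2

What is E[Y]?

E[Y] = 2*E[B²] + 2*E[B] + 2
E[B] = 0.33333333
E[B²] = Var(B) + (E[B])² = 0.11111111 + 0.11111111 = 0.22222222
E[Y] = 2*0.22222222 + 2*0.33333333 + 2 = 3.1111111

3.1111111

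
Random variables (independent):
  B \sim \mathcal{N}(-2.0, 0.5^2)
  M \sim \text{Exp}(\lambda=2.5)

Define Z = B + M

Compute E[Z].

E[Z] = 1*E[B] + 1*E[M]
E[B] = -2
E[M] = 0.4
E[Z] = 1*(-2) + 1*0.4 = -1.6

-1.6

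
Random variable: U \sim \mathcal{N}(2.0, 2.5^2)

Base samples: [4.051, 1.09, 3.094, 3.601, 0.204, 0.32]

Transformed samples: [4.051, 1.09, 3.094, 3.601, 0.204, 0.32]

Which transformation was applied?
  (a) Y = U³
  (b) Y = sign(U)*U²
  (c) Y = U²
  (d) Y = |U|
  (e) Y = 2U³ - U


Checking option (d) Y = |U|:
  U = 4.051 -> Y = 4.051 ✓
  U = 1.09 -> Y = 1.09 ✓
  U = 3.094 -> Y = 3.094 ✓
All samples match this transformation.

(d) |U|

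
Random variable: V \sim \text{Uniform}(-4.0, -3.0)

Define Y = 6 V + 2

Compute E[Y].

For Y = 6V + 2:
E[Y] = 6 * E[V] + 2
E[V] = (-4 - 3)/2 = -3.5
E[Y] = 6 * (-3.5) + 2 = -19

-19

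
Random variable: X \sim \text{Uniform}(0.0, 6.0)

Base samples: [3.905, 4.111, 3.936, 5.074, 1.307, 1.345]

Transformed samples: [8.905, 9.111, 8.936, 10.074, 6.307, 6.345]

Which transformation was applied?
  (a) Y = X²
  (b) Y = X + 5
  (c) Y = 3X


Checking option (b) Y = X + 5:
  X = 3.905 -> Y = 8.905 ✓
  X = 4.111 -> Y = 9.111 ✓
  X = 3.936 -> Y = 8.936 ✓
All samples match this transformation.

(b) X + 5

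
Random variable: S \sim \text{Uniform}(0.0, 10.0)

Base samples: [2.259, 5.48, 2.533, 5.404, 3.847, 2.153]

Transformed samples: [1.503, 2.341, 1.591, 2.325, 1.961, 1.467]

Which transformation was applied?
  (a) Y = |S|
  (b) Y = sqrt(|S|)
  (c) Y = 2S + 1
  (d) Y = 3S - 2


Checking option (b) Y = sqrt(|S|):
  S = 2.259 -> Y = 1.503 ✓
  S = 5.48 -> Y = 2.341 ✓
  S = 2.533 -> Y = 1.591 ✓
All samples match this transformation.

(b) sqrt(|S|)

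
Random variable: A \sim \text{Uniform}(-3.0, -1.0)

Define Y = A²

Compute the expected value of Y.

Using E[X²] = Var(X) + (E[X])²:
E[A] = -2
Var(A) = (-1 + 3)^2/12 = 0.33333333
E[A²] = 0.33333333 + (-2)² = 0.33333333 + 4 = 4.3333333

4.3333333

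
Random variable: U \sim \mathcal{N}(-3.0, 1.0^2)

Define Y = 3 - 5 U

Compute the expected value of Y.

For Y = -5U + 3:
E[Y] = -5 * E[U] + 3
E[U] = -3.0 = -3
E[Y] = -5 * (-3) + 3 = 18

18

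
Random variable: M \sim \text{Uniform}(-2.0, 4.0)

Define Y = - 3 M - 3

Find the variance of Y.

For Y = aM + b: Var(Y) = a² * Var(M)
Var(M) = (4 + 2)^2/12 = 3
Var(Y) = (-3)² * 3 = 9 * 3 = 27

27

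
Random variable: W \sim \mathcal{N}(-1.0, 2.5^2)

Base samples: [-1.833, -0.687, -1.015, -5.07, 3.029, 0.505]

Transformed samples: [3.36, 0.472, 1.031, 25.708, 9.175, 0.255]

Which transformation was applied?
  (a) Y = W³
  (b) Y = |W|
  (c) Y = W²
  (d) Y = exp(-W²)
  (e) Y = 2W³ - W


Checking option (c) Y = W²:
  W = -1.833 -> Y = 3.36 ✓
  W = -0.687 -> Y = 0.472 ✓
  W = -1.015 -> Y = 1.031 ✓
All samples match this transformation.

(c) W²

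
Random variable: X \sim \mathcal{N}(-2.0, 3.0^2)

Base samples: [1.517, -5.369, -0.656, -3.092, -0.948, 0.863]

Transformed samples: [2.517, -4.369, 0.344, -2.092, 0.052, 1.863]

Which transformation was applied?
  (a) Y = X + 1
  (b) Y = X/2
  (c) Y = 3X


Checking option (a) Y = X + 1:
  X = 1.517 -> Y = 2.517 ✓
  X = -5.369 -> Y = -4.369 ✓
  X = -0.656 -> Y = 0.344 ✓
All samples match this transformation.

(a) X + 1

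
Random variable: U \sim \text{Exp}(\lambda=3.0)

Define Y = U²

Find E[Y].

E[U²] = Var(U) + (E[U])² = 0.11111111 + 0.11111111 = 0.22222222

0.22222222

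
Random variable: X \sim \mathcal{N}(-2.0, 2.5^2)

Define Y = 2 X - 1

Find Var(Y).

For Y = aX + b: Var(Y) = a² * Var(X)
Var(X) = 2.5^2 = 6.25
Var(Y) = 2² * 6.25 = 4 * 6.25 = 25

25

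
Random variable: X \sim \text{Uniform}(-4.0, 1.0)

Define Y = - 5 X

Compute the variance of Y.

For Y = aX + b: Var(Y) = a² * Var(X)
Var(X) = (1 + 4)^2/12 = 2.0833333
Var(Y) = (-5)² * 2.0833333 = 25 * 2.0833333 = 52.083333

52.083333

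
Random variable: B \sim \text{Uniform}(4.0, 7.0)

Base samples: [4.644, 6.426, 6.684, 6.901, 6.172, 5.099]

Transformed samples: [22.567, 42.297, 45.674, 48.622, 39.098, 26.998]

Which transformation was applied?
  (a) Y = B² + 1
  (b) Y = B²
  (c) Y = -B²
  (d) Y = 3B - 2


Checking option (a) Y = B² + 1:
  B = 4.644 -> Y = 22.567 ✓
  B = 6.426 -> Y = 42.297 ✓
  B = 6.684 -> Y = 45.674 ✓
All samples match this transformation.

(a) B² + 1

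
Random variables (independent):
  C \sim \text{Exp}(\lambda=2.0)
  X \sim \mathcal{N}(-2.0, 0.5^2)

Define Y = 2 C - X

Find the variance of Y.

For independent RVs: Var(aX + bY) = a²Var(X) + b²Var(Y)
Var(C) = 0.25
Var(X) = 0.25
Var(Y) = 2²*0.25 + (-1)²*0.25
= 4*0.25 + 1*0.25 = 1.25

1.25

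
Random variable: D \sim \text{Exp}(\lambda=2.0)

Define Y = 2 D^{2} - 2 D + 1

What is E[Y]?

E[Y] = 2*E[D²] - 2*E[D] + 1
E[D] = 0.5
E[D²] = Var(D) + (E[D])² = 0.25 + 0.25 = 0.5
E[Y] = 2*0.5 - 2*0.5 + 1 = 1

1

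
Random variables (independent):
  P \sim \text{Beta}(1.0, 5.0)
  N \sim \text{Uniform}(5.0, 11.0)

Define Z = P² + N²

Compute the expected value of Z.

E[Z] = E[P²] + E[N²]
E[P²] = Var(P) + E[P]² = 0.01984127 + 0.027777778 = 0.047619048
E[N²] = Var(N) + E[N]² = 3 + 64 = 67
E[Z] = 0.047619048 + 67 = 67.047619

67.047619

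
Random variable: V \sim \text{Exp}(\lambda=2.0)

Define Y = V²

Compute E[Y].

Using E[X²] = Var(X) + (E[X])²:
E[V] = 0.5
Var(V) = 1/2.0^2 = 0.25
E[V²] = 0.25 + 0.5² = 0.25 + 0.25 = 0.5

0.5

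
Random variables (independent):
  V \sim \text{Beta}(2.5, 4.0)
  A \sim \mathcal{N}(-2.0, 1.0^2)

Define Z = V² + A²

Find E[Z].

E[Z] = E[V²] + E[A²]
E[V²] = Var(V) + E[V]² = 0.031558185 + 0.14792899 = 0.17948718
E[A²] = Var(A) + E[A]² = 1 + 4 = 5
E[Z] = 0.17948718 + 5 = 5.1794872

5.1794872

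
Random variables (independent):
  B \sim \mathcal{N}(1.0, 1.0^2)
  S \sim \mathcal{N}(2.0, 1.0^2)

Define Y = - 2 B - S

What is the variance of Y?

For independent RVs: Var(aX + bY) = a²Var(X) + b²Var(Y)
Var(B) = 1
Var(S) = 1
Var(Y) = (-2)²*1 + (-1)²*1
= 4*1 + 1*1 = 5

5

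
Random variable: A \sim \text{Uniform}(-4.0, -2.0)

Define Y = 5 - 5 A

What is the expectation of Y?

For Y = -5A + 5:
E[Y] = -5 * E[A] + 5
E[A] = (-4 - 2)/2 = -3
E[Y] = -5 * (-3) + 5 = 20

20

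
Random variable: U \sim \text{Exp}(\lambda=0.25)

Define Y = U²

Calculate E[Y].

E[U²] = Var(U) + (E[U])² = 16 + 16 = 32

32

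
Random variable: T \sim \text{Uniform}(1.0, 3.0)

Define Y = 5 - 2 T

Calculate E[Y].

For Y = -2T + 5:
E[Y] = -2 * E[T] + 5
E[T] = (1 + 3)/2 = 2
E[Y] = -2 * 2 + 5 = 1

1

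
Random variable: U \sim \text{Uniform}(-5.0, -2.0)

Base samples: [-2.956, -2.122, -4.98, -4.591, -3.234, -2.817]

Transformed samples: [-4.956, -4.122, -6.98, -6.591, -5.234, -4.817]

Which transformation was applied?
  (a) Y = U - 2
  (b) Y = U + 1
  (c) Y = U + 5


Checking option (a) Y = U - 2:
  U = -2.956 -> Y = -4.956 ✓
  U = -2.122 -> Y = -4.122 ✓
  U = -4.98 -> Y = -6.98 ✓
All samples match this transformation.

(a) U - 2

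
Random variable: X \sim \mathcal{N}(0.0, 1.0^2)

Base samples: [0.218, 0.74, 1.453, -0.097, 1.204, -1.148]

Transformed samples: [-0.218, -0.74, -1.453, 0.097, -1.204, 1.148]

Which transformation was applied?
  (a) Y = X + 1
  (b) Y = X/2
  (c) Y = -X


Checking option (c) Y = -X:
  X = 0.218 -> Y = -0.218 ✓
  X = 0.74 -> Y = -0.74 ✓
  X = 1.453 -> Y = -1.453 ✓
All samples match this transformation.

(c) -X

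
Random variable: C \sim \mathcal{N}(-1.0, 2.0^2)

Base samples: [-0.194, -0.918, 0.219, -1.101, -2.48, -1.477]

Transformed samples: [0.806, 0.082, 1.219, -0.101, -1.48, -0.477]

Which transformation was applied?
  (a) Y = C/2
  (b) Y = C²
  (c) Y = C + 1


Checking option (c) Y = C + 1:
  C = -0.194 -> Y = 0.806 ✓
  C = -0.918 -> Y = 0.082 ✓
  C = 0.219 -> Y = 1.219 ✓
All samples match this transformation.

(c) C + 1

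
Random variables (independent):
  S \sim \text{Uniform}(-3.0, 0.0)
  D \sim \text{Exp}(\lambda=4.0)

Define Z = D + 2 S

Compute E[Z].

E[Z] = 2*E[S] + 1*E[D]
E[S] = -1.5
E[D] = 0.25
E[Z] = 2*(-1.5) + 1*0.25 = -2.75

-2.75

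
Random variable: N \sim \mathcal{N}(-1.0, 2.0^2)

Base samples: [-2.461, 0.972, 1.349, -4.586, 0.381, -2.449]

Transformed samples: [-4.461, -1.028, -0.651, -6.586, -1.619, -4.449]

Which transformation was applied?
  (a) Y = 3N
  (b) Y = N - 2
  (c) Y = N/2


Checking option (b) Y = N - 2:
  N = -2.461 -> Y = -4.461 ✓
  N = 0.972 -> Y = -1.028 ✓
  N = 1.349 -> Y = -0.651 ✓
All samples match this transformation.

(b) N - 2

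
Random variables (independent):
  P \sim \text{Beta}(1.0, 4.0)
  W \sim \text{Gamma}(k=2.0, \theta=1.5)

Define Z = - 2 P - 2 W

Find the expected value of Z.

E[Z] = -2*E[P] - 2*E[W]
E[P] = 0.2
E[W] = 3
E[Z] = -2*0.2 - 2*3 = -6.4

-6.4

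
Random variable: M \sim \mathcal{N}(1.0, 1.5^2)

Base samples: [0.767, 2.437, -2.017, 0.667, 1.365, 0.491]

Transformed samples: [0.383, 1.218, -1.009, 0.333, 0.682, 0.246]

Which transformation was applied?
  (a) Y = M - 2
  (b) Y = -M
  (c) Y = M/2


Checking option (c) Y = M/2:
  M = 0.767 -> Y = 0.383 ✓
  M = 2.437 -> Y = 1.218 ✓
  M = -2.017 -> Y = -1.009 ✓
All samples match this transformation.

(c) M/2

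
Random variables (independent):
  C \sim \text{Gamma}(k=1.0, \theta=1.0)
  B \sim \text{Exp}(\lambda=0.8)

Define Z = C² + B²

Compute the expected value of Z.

E[Z] = E[C²] + E[B²]
E[C²] = Var(C) + E[C]² = 1 + 1 = 2
E[B²] = Var(B) + E[B]² = 1.5625 + 1.5625 = 3.125
E[Z] = 2 + 3.125 = 5.125

5.125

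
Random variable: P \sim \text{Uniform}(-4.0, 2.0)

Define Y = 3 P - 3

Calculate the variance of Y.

For Y = aP + b: Var(Y) = a² * Var(P)
Var(P) = (2 + 4)^2/12 = 3
Var(Y) = 3² * 3 = 9 * 3 = 27

27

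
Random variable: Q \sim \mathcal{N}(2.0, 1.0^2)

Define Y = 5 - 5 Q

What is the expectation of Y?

For Y = -5Q + 5:
E[Y] = -5 * E[Q] + 5
E[Q] = 2.0 = 2
E[Y] = -5 * 2 + 5 = -5

-5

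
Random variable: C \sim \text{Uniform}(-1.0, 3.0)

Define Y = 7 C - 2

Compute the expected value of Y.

For Y = 7C - 2:
E[Y] = 7 * E[C] - 2
E[C] = (-1 + 3)/2 = 1
E[Y] = 7 * 1 - 2 = 5

5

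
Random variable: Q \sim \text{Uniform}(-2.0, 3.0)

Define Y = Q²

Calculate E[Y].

E[Q²] = Var(Q) + (E[Q])² = 2.0833333 + 0.25 = 2.3333333

2.3333333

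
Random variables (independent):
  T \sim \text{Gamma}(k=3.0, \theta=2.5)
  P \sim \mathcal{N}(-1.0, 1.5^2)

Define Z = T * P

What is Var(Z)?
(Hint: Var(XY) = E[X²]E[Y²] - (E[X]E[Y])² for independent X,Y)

Var(XY) = E[X²]E[Y²] - (E[X]E[Y])²
E[T] = 7.5, Var(T) = 18.75
E[P] = -1, Var(P) = 2.25
E[T²] = 18.75 + 7.5² = 75
E[P²] = 2.25 + (-1)² = 3.25
Var(Z) = 75*3.25 - (7.5*(-1))²
= 243.75 - 56.25 = 187.5

187.5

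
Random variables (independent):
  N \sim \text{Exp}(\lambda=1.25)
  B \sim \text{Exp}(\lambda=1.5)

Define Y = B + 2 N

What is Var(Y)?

For independent RVs: Var(aX + bY) = a²Var(X) + b²Var(Y)
Var(N) = 0.64
Var(B) = 0.44444444
Var(Y) = 2²*0.64 + 1²*0.44444444
= 4*0.64 + 1*0.44444444 = 3.0044444

3.0044444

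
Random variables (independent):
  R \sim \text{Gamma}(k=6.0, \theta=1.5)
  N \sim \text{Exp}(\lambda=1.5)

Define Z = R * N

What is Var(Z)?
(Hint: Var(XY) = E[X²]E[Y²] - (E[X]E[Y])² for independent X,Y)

Var(XY) = E[X²]E[Y²] - (E[X]E[Y])²
E[R] = 9, Var(R) = 13.5
E[N] = 0.66666667, Var(N) = 0.44444444
E[R²] = 13.5 + 9² = 94.5
E[N²] = 0.44444444 + 0.66666667² = 0.88888889
Var(Z) = 94.5*0.88888889 - (9*0.66666667)²
= 84 - 36 = 48

48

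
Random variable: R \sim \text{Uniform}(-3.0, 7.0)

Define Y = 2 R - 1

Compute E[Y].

For Y = 2R - 1:
E[Y] = 2 * E[R] - 1
E[R] = (-3 + 7)/2 = 2
E[Y] = 2 * 2 - 1 = 3

3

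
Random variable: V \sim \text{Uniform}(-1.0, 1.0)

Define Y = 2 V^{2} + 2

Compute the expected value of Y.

E[Y] = 2*E[V²] + 2
E[V] = 0
E[V²] = Var(V) + (E[V])² = 0.33333333 + 0 = 0.33333333
E[Y] = 2*0.33333333 + 2 = 2.6666667

2.6666667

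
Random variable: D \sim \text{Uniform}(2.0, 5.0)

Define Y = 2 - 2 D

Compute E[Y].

For Y = -2D + 2:
E[Y] = -2 * E[D] + 2
E[D] = (2 + 5)/2 = 3.5
E[Y] = -2 * 3.5 + 2 = -5

-5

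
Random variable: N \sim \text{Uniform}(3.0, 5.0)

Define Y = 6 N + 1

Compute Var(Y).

For Y = aN + b: Var(Y) = a² * Var(N)
Var(N) = (5 - 3)^2/12 = 0.33333333
Var(Y) = 6² * 0.33333333 = 36 * 0.33333333 = 12

12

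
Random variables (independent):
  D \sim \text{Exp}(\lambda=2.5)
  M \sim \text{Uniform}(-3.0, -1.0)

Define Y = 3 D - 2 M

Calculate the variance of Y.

For independent RVs: Var(aX + bY) = a²Var(X) + b²Var(Y)
Var(D) = 0.16
Var(M) = 0.33333333
Var(Y) = 3²*0.16 + (-2)²*0.33333333
= 9*0.16 + 4*0.33333333 = 2.7733333

2.7733333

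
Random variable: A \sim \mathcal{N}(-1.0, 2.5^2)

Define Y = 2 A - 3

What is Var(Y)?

For Y = aA + b: Var(Y) = a² * Var(A)
Var(A) = 2.5^2 = 6.25
Var(Y) = 2² * 6.25 = 4 * 6.25 = 25

25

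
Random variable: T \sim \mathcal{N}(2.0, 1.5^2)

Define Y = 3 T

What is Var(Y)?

For Y = aT + b: Var(Y) = a² * Var(T)
Var(T) = 1.5^2 = 2.25
Var(Y) = 3² * 2.25 = 9 * 2.25 = 20.25

20.25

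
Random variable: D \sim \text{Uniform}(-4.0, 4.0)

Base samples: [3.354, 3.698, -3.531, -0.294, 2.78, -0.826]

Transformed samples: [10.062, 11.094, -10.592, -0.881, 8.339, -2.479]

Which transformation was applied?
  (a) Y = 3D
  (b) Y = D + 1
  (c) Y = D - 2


Checking option (a) Y = 3D:
  D = 3.354 -> Y = 10.062 ✓
  D = 3.698 -> Y = 11.094 ✓
  D = -3.531 -> Y = -10.592 ✓
All samples match this transformation.

(a) 3D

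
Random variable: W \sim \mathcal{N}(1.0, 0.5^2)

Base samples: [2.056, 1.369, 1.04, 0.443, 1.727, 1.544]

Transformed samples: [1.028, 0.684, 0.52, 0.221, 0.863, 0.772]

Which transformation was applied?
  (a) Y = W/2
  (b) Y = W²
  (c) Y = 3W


Checking option (a) Y = W/2:
  W = 2.056 -> Y = 1.028 ✓
  W = 1.369 -> Y = 0.684 ✓
  W = 1.04 -> Y = 0.52 ✓
All samples match this transformation.

(a) W/2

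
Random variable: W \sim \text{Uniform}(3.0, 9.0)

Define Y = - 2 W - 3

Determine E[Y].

For Y = -2W - 3:
E[Y] = -2 * E[W] - 3
E[W] = (3 + 9)/2 = 6
E[Y] = -2 * 6 - 3 = -15

-15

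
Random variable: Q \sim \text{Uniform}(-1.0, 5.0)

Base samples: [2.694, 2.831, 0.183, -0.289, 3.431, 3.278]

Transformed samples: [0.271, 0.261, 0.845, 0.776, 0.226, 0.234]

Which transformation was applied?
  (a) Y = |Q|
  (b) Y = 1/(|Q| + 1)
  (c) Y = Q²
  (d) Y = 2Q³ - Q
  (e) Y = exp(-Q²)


Checking option (b) Y = 1/(|Q| + 1):
  Q = 2.694 -> Y = 0.271 ✓
  Q = 2.831 -> Y = 0.261 ✓
  Q = 0.183 -> Y = 0.845 ✓
All samples match this transformation.

(b) 1/(|Q| + 1)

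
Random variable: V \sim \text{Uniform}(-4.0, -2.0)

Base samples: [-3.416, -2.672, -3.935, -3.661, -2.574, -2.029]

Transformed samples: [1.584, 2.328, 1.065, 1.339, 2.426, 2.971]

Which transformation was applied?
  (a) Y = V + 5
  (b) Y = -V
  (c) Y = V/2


Checking option (a) Y = V + 5:
  V = -3.416 -> Y = 1.584 ✓
  V = -2.672 -> Y = 2.328 ✓
  V = -3.935 -> Y = 1.065 ✓
All samples match this transformation.

(a) V + 5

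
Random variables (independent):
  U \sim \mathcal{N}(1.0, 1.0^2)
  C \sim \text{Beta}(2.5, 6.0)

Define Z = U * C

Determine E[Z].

For independent RVs: E[XY] = E[X]*E[Y]
E[U] = 1
E[C] = 0.29411765
E[Z] = 1 * 0.29411765 = 0.29411765

0.29411765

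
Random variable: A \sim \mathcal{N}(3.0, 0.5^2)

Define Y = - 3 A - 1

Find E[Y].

For Y = -3A - 1:
E[Y] = -3 * E[A] - 1
E[A] = 3.0 = 3
E[Y] = -3 * 3 - 1 = -10

-10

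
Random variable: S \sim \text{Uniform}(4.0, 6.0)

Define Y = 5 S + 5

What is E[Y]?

For Y = 5S + 5:
E[Y] = 5 * E[S] + 5
E[S] = (4 + 6)/2 = 5
E[Y] = 5 * 5 + 5 = 30

30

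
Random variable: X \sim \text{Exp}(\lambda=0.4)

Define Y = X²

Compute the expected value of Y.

E[X²] = Var(X) + (E[X])² = 6.25 + 6.25 = 12.5

12.5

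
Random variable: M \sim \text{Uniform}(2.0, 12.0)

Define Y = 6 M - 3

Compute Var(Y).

For Y = aM + b: Var(Y) = a² * Var(M)
Var(M) = (12 - 2)^2/12 = 8.3333333
Var(Y) = 6² * 8.3333333 = 36 * 8.3333333 = 300

300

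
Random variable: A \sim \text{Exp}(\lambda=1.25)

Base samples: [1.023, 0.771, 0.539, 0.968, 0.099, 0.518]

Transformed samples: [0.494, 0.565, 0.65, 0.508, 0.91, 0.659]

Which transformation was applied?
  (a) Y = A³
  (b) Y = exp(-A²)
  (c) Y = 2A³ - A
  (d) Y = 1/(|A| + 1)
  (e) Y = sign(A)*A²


Checking option (d) Y = 1/(|A| + 1):
  A = 1.023 -> Y = 0.494 ✓
  A = 0.771 -> Y = 0.565 ✓
  A = 0.539 -> Y = 0.65 ✓
All samples match this transformation.

(d) 1/(|A| + 1)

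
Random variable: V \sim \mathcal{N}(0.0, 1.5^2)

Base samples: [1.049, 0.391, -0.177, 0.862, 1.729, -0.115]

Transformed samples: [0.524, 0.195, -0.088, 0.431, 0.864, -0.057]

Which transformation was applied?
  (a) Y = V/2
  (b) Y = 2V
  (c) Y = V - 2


Checking option (a) Y = V/2:
  V = 1.049 -> Y = 0.524 ✓
  V = 0.391 -> Y = 0.195 ✓
  V = -0.177 -> Y = -0.088 ✓
All samples match this transformation.

(a) V/2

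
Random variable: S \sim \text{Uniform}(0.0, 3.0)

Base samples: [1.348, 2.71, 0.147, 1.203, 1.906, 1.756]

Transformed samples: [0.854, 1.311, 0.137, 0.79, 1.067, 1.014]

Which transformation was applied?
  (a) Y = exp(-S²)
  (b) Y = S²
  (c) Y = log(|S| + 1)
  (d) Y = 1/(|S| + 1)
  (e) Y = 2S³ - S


Checking option (c) Y = log(|S| + 1):
  S = 1.348 -> Y = 0.854 ✓
  S = 2.71 -> Y = 1.311 ✓
  S = 0.147 -> Y = 0.137 ✓
All samples match this transformation.

(c) log(|S| + 1)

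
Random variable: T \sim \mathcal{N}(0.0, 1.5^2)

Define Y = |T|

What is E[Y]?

For X ~ N(0, 1.5²), E[|X|] = sigma * sqrt(2/pi)
= 1.5 * sqrt(2/pi) = 1.1968268

1.1968268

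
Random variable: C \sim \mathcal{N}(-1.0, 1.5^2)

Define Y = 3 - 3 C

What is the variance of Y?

For Y = aC + b: Var(Y) = a² * Var(C)
Var(C) = 1.5^2 = 2.25
Var(Y) = (-3)² * 2.25 = 9 * 2.25 = 20.25

20.25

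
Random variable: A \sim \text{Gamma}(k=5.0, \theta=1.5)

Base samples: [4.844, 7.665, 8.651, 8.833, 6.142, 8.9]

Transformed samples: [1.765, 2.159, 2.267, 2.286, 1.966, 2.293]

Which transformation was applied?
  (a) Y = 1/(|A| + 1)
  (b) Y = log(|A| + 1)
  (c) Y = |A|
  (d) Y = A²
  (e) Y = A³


Checking option (b) Y = log(|A| + 1):
  A = 4.844 -> Y = 1.765 ✓
  A = 7.665 -> Y = 2.159 ✓
  A = 8.651 -> Y = 2.267 ✓
All samples match this transformation.

(b) log(|A| + 1)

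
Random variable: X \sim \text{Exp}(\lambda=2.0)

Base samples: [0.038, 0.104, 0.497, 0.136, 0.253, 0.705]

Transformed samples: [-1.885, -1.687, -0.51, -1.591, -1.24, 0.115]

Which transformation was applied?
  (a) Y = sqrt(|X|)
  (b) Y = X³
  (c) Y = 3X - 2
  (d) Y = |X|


Checking option (c) Y = 3X - 2:
  X = 0.038 -> Y = -1.885 ✓
  X = 0.104 -> Y = -1.687 ✓
  X = 0.497 -> Y = -0.51 ✓
All samples match this transformation.

(c) 3X - 2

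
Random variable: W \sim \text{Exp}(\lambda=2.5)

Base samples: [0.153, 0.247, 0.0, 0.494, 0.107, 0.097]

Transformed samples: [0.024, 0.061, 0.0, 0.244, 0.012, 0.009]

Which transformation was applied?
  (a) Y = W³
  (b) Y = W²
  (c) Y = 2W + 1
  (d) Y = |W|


Checking option (b) Y = W²:
  W = 0.153 -> Y = 0.024 ✓
  W = 0.247 -> Y = 0.061 ✓
  W = 0.0 -> Y = 0.0 ✓
All samples match this transformation.

(b) W²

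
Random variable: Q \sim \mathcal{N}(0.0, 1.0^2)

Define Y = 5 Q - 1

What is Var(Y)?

For Y = aQ + b: Var(Y) = a² * Var(Q)
Var(Q) = 1.0^2 = 1
Var(Y) = 5² * 1 = 25 * 1 = 25

25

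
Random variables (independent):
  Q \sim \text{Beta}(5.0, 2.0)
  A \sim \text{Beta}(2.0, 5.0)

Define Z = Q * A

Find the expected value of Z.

For independent RVs: E[XY] = E[X]*E[Y]
E[Q] = 0.71428571
E[A] = 0.28571429
E[Z] = 0.71428571 * 0.28571429 = 0.20408163

0.20408163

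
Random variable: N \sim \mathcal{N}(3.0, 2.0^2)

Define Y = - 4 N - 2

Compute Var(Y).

For Y = aN + b: Var(Y) = a² * Var(N)
Var(N) = 2.0^2 = 4
Var(Y) = (-4)² * 4 = 16 * 4 = 64

64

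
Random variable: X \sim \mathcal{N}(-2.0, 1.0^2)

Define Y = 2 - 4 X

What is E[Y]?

For Y = -4X + 2:
E[Y] = -4 * E[X] + 2
E[X] = -2.0 = -2
E[Y] = -4 * (-2) + 2 = 10

10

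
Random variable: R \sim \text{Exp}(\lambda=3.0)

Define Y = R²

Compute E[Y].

Using E[X²] = Var(X) + (E[X])²:
E[R] = 0.33333333
Var(R) = 1/3.0^2 = 0.11111111
E[R²] = 0.11111111 + 0.33333333² = 0.11111111 + 0.11111111 = 0.22222222

0.22222222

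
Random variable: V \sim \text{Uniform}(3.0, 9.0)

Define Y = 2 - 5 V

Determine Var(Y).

For Y = aV + b: Var(Y) = a² * Var(V)
Var(V) = (9 - 3)^2/12 = 3
Var(Y) = (-5)² * 3 = 25 * 3 = 75

75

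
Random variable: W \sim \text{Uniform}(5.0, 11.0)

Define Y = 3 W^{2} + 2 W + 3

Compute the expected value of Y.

E[Y] = 3*E[W²] + 2*E[W] + 3
E[W] = 8
E[W²] = Var(W) + (E[W])² = 3 + 64 = 67
E[Y] = 3*67 + 2*8 + 3 = 220

220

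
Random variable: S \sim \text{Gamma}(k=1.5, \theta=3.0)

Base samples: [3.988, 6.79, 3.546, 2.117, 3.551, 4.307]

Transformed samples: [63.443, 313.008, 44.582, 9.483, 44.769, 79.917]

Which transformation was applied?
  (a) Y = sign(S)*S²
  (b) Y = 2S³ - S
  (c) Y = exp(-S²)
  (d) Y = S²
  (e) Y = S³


Checking option (e) Y = S³:
  S = 3.988 -> Y = 63.443 ✓
  S = 6.79 -> Y = 313.008 ✓
  S = 3.546 -> Y = 44.582 ✓
All samples match this transformation.

(e) S³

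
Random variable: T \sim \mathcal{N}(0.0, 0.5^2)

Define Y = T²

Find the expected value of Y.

Using E[X²] = Var(X) + (E[X])²:
E[T] = 0
Var(T) = 0.5^2 = 0.25
E[T²] = 0.25 + 0² = 0.25 + 0 = 0.25

0.25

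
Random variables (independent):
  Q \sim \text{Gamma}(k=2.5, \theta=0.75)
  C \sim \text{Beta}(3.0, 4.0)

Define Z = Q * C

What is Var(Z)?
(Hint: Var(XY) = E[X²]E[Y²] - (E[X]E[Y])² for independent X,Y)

Var(XY) = E[X²]E[Y²] - (E[X]E[Y])²
E[Q] = 1.875, Var(Q) = 1.40625
E[C] = 0.42857143, Var(C) = 0.030612245
E[Q²] = 1.40625 + 1.875² = 4.921875
E[C²] = 0.030612245 + 0.42857143² = 0.21428571
Var(Z) = 4.921875*0.21428571 - (1.875*0.42857143)²
= 1.0546875 - 0.64572704 = 0.40896046

0.40896046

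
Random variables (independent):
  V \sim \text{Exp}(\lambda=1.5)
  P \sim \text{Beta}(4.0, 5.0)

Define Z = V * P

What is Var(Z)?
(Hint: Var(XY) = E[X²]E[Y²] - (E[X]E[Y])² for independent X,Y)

Var(XY) = E[X²]E[Y²] - (E[X]E[Y])²
E[V] = 0.66666667, Var(V) = 0.44444444
E[P] = 0.44444444, Var(P) = 0.024691358
E[V²] = 0.44444444 + 0.66666667² = 0.88888889
E[P²] = 0.024691358 + 0.44444444² = 0.22222222
Var(Z) = 0.88888889*0.22222222 - (0.66666667*0.44444444)²
= 0.19753086 - 0.087791495 = 0.10973937

0.10973937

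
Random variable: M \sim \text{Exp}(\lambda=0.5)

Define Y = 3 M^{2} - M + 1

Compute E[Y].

E[Y] = 3*E[M²] - 1*E[M] + 1
E[M] = 2
E[M²] = Var(M) + (E[M])² = 4 + 4 = 8
E[Y] = 3*8 - 1*2 + 1 = 23

23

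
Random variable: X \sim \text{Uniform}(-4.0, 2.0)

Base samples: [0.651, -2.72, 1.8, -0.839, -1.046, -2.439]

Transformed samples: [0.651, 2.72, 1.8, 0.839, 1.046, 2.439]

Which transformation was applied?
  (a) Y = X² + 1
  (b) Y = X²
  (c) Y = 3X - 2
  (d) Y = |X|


Checking option (d) Y = |X|:
  X = 0.651 -> Y = 0.651 ✓
  X = -2.72 -> Y = 2.72 ✓
  X = 1.8 -> Y = 1.8 ✓
All samples match this transformation.

(d) |X|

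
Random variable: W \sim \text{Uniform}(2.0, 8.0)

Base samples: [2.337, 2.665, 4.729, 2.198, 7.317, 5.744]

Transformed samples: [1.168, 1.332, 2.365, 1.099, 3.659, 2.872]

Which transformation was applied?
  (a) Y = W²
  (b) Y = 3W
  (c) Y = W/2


Checking option (c) Y = W/2:
  W = 2.337 -> Y = 1.168 ✓
  W = 2.665 -> Y = 1.332 ✓
  W = 4.729 -> Y = 2.365 ✓
All samples match this transformation.

(c) W/2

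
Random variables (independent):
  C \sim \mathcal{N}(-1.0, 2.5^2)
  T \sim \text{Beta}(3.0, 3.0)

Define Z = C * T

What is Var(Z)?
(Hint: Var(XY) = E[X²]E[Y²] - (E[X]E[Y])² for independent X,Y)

Var(XY) = E[X²]E[Y²] - (E[X]E[Y])²
E[C] = -1, Var(C) = 6.25
E[T] = 0.5, Var(T) = 0.035714286
E[C²] = 6.25 + (-1)² = 7.25
E[T²] = 0.035714286 + 0.5² = 0.28571429
Var(Z) = 7.25*0.28571429 - (-1*0.5)²
= 2.0714286 - 0.25 = 1.8214286

1.8214286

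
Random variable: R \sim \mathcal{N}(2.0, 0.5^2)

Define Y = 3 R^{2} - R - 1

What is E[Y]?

E[Y] = 3*E[R²] - 1*E[R] - 1
E[R] = 2
E[R²] = Var(R) + (E[R])² = 0.25 + 4 = 4.25
E[Y] = 3*4.25 - 1*2 - 1 = 9.75

9.75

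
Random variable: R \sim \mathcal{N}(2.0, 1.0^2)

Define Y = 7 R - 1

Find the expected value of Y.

For Y = 7R - 1:
E[Y] = 7 * E[R] - 1
E[R] = 2.0 = 2
E[Y] = 7 * 2 - 1 = 13

13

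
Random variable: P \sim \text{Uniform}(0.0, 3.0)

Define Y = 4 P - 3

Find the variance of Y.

For Y = aP + b: Var(Y) = a² * Var(P)
Var(P) = (3 - 0)^2/12 = 0.75
Var(Y) = 4² * 0.75 = 16 * 0.75 = 12

12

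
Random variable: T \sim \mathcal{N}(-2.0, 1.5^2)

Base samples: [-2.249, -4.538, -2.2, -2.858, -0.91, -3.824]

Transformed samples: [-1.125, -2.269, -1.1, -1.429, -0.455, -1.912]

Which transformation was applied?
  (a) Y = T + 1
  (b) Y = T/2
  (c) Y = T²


Checking option (b) Y = T/2:
  T = -2.249 -> Y = -1.125 ✓
  T = -4.538 -> Y = -2.269 ✓
  T = -2.2 -> Y = -1.1 ✓
All samples match this transformation.

(b) T/2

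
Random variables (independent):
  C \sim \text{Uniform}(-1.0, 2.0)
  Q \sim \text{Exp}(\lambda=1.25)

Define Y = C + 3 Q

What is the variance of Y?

For independent RVs: Var(aX + bY) = a²Var(X) + b²Var(Y)
Var(C) = 0.75
Var(Q) = 0.64
Var(Y) = 1²*0.75 + 3²*0.64
= 1*0.75 + 9*0.64 = 6.51

6.51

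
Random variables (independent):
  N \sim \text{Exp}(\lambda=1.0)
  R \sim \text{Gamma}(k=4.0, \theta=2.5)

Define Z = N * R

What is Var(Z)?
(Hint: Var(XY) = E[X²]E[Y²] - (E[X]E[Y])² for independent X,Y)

Var(XY) = E[X²]E[Y²] - (E[X]E[Y])²
E[N] = 1, Var(N) = 1
E[R] = 10, Var(R) = 25
E[N²] = 1 + 1² = 2
E[R²] = 25 + 10² = 125
Var(Z) = 2*125 - (1*10)²
= 250 - 100 = 150

150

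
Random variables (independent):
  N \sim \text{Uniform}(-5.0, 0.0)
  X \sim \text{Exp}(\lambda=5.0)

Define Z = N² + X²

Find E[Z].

E[Z] = E[N²] + E[X²]
E[N²] = Var(N) + E[N]² = 2.0833333 + 6.25 = 8.3333333
E[X²] = Var(X) + E[X]² = 0.04 + 0.04 = 0.08
E[Z] = 8.3333333 + 0.08 = 8.4133333

8.4133333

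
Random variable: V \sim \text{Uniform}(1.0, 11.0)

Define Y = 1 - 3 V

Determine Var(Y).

For Y = aV + b: Var(Y) = a² * Var(V)
Var(V) = (11 - 1)^2/12 = 8.3333333
Var(Y) = (-3)² * 8.3333333 = 9 * 8.3333333 = 75

75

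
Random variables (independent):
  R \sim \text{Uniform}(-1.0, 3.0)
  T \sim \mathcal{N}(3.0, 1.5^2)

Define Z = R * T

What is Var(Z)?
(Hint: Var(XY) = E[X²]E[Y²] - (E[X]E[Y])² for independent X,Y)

Var(XY) = E[X²]E[Y²] - (E[X]E[Y])²
E[R] = 1, Var(R) = 1.3333333
E[T] = 3, Var(T) = 2.25
E[R²] = 1.3333333 + 1² = 2.3333333
E[T²] = 2.25 + 3² = 11.25
Var(Z) = 2.3333333*11.25 - (1*3)²
= 26.25 - 9 = 17.25

17.25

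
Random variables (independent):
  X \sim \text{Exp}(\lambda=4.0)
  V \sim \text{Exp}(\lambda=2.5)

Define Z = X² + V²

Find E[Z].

E[Z] = E[X²] + E[V²]
E[X²] = Var(X) + E[X]² = 0.0625 + 0.0625 = 0.125
E[V²] = Var(V) + E[V]² = 0.16 + 0.16 = 0.32
E[Z] = 0.125 + 0.32 = 0.445

0.445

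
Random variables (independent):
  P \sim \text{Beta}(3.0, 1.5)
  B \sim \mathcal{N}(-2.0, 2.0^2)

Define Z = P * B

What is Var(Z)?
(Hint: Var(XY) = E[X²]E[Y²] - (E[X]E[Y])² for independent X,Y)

Var(XY) = E[X²]E[Y²] - (E[X]E[Y])²
E[P] = 0.66666667, Var(P) = 0.04040404
E[B] = -2, Var(B) = 4
E[P²] = 0.04040404 + 0.66666667² = 0.48484848
E[B²] = 4 + (-2)² = 8
Var(Z) = 0.48484848*8 - (0.66666667*(-2))²
= 3.8787879 - 1.7777778 = 2.1010101

2.1010101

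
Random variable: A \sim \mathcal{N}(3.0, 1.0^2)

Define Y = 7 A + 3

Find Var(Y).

For Y = aA + b: Var(Y) = a² * Var(A)
Var(A) = 1.0^2 = 1
Var(Y) = 7² * 1 = 49 * 1 = 49

49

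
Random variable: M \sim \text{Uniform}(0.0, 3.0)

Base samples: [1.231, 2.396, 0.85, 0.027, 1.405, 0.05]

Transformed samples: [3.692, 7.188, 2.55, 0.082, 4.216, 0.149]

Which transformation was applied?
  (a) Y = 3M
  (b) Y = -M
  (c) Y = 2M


Checking option (a) Y = 3M:
  M = 1.231 -> Y = 3.692 ✓
  M = 2.396 -> Y = 7.188 ✓
  M = 0.85 -> Y = 2.55 ✓
All samples match this transformation.

(a) 3M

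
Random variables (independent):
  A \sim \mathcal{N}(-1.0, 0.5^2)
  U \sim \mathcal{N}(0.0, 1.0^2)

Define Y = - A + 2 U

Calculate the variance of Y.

For independent RVs: Var(aX + bY) = a²Var(X) + b²Var(Y)
Var(A) = 0.25
Var(U) = 1
Var(Y) = (-1)²*0.25 + 2²*1
= 1*0.25 + 4*1 = 4.25

4.25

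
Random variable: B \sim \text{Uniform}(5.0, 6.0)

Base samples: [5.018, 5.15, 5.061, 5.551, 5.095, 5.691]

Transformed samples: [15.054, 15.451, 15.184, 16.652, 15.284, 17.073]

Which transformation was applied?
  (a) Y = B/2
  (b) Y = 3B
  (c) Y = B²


Checking option (b) Y = 3B:
  B = 5.018 -> Y = 15.054 ✓
  B = 5.15 -> Y = 15.451 ✓
  B = 5.061 -> Y = 15.184 ✓
All samples match this transformation.

(b) 3B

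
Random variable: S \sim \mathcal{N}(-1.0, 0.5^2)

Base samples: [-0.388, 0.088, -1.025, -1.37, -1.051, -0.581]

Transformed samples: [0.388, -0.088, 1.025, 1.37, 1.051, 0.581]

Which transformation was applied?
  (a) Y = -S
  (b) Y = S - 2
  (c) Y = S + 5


Checking option (a) Y = -S:
  S = -0.388 -> Y = 0.388 ✓
  S = 0.088 -> Y = -0.088 ✓
  S = -1.025 -> Y = 1.025 ✓
All samples match this transformation.

(a) -S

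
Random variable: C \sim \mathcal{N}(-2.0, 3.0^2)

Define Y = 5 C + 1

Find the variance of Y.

For Y = aC + b: Var(Y) = a² * Var(C)
Var(C) = 3.0^2 = 9
Var(Y) = 5² * 9 = 25 * 9 = 225

225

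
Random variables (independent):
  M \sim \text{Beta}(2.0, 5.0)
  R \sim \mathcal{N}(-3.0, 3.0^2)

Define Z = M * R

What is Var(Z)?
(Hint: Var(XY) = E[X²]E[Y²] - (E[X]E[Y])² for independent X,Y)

Var(XY) = E[X²]E[Y²] - (E[X]E[Y])²
E[M] = 0.28571429, Var(M) = 0.025510204
E[R] = -3, Var(R) = 9
E[M²] = 0.025510204 + 0.28571429² = 0.10714286
E[R²] = 9 + (-3)² = 18
Var(Z) = 0.10714286*18 - (0.28571429*(-3))²
= 1.9285714 - 0.73469388 = 1.1938776

1.1938776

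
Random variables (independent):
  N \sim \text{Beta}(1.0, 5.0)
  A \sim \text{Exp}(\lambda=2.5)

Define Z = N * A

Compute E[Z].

For independent RVs: E[XY] = E[X]*E[Y]
E[N] = 0.16666667
E[A] = 0.4
E[Z] = 0.16666667 * 0.4 = 0.066666667

0.066666667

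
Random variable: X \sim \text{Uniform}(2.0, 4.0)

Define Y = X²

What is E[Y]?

E[X²] = Var(X) + (E[X])² = 0.33333333 + 9 = 9.3333333

9.3333333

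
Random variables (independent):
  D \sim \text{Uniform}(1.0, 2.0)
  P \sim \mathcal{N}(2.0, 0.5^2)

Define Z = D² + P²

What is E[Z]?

E[Z] = E[D²] + E[P²]
E[D²] = Var(D) + E[D]² = 0.083333333 + 2.25 = 2.3333333
E[P²] = Var(P) + E[P]² = 0.25 + 4 = 4.25
E[Z] = 2.3333333 + 4.25 = 6.5833333

6.5833333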